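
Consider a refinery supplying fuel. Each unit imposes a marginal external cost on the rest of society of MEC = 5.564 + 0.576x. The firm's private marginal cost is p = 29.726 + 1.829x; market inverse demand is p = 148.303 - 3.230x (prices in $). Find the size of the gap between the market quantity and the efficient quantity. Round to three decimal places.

Market equilibrium (private): 29.726 + 1.829x = 148.303 - 3.230x → x_m = 23.4388.
Social marginal cost = private MC + MEC = 35.290 + 2.405x.
Set SMC = demand: 35.290 + 2.405x = 148.303 - 3.230x → x* = 20.0555.
Gap = |23.4388 − 20.0555| = 3.3833.

3.383 units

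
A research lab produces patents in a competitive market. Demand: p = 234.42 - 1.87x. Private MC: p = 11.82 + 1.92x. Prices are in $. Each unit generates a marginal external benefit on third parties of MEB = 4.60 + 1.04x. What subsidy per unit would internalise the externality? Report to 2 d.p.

Social marginal cost = private MC − MEB = 7.22 + 0.88x.
Set SMC = demand: 7.22 + 0.88x = 234.42 - 1.87x → x* = 82.6182.
The Pigouvian subsidy equals MEB at x*: 4.60 + 1.04×82.6182 = 90.5229.

subsidy = $90.52 per unit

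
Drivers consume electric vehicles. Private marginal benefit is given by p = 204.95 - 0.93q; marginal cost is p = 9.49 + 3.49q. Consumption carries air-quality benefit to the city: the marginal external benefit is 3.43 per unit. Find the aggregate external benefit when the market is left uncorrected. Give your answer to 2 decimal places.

151.68

Market equilibrium (private): 9.49 + 3.49q = 204.95 - 0.93q → q_m = 44.2217.
Total external benefit = MEB × q_m = 3.43 × 44.2217 = 151.6804.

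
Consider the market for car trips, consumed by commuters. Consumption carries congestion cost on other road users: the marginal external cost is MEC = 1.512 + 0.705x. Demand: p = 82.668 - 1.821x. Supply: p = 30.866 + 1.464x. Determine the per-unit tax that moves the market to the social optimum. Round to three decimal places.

tax = 10.398 per unit

Social marginal benefit = demand − MEC = 81.156 - 2.526x.
Set SMB = MC: 81.156 - 2.526x = 30.866 + 1.464x → x* = 12.6040.
The Pigouvian tax equals MEC at x*: 1.512 + 0.705×12.6040 = 10.3978.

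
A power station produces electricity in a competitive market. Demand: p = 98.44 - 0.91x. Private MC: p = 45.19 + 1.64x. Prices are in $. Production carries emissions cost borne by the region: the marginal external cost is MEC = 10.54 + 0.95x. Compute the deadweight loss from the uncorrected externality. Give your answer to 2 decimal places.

DWL = $131.83

Market equilibrium (private): 45.19 + 1.64x = 98.44 - 0.91x → x_m = 20.8824.
Social marginal cost = private MC + MEC = 55.73 + 2.59x.
Set SMC = demand: 55.73 + 2.59x = 98.44 - 0.91x → x* = 12.2029.
Between x* and x_m the wedge SMC − demand runs linearly from 0 to MEC(x_m), so the loss is a triangle.
DWL = ½ × 8.6795 × 30.3782 = 131.8338.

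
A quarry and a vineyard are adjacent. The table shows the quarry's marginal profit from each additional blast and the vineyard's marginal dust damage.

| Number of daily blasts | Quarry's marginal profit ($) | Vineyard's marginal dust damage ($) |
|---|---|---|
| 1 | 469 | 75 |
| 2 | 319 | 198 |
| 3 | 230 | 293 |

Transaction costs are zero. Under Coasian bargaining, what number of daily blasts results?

Bargaining reaches the level where marginal profit last exceeds marginal dust damage.
That holds through level 2 (319 ≥ 198) but not at 3 (230 < 293).

2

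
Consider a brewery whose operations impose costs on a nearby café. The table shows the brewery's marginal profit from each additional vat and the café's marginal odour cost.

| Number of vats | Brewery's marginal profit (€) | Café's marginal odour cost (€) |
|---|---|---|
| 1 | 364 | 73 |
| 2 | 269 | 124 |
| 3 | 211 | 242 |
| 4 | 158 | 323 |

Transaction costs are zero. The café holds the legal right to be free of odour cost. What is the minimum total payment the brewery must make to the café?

€197

Efficient level: marginal profit ≥ marginal odour cost through level 2, so k* = 2.
With the café holding the right, the brewery must at least compensate total damage at k*: 73 + 124 = 197.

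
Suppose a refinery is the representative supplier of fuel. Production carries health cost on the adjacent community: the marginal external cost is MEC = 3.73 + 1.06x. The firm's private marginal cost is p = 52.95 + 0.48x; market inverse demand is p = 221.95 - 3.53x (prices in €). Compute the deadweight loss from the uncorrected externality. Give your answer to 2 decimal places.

Market equilibrium (private): 52.95 + 0.48x = 221.95 - 3.53x → x_m = 42.1446.
Social marginal cost = private MC + MEC = 56.68 + 1.54x.
Set SMC = demand: 56.68 + 1.54x = 221.95 - 3.53x → x* = 32.5976.
Between x* and x_m the wedge SMC − demand runs linearly from 0 to MEC(x_m), so the loss is a triangle.
DWL = ½ × 9.5470 × 48.4033 = 231.0532.

DWL = €231.05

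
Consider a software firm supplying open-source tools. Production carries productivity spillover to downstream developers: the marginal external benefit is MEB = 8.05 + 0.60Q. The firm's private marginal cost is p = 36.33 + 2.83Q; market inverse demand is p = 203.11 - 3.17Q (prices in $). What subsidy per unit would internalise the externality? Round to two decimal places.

Social marginal cost = private MC − MEB = 28.28 + 2.23Q.
Set SMC = demand: 28.28 + 2.23Q = 203.11 - 3.17Q → Q* = 32.3759.
The Pigouvian subsidy equals MEB at Q*: 8.05 + 0.60×32.3759 = 27.4755.

subsidy = $27.48 per unit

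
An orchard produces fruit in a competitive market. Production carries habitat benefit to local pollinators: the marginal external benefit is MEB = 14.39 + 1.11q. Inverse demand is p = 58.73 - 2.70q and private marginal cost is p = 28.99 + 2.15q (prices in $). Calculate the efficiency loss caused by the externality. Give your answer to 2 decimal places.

Market equilibrium (private): 28.99 + 2.15q = 58.73 - 2.70q → q_m = 6.1320.
Social marginal cost = private MC − MEB = 14.60 + 1.04q.
Set SMC = demand: 14.60 + 1.04q = 58.73 - 2.70q → q* = 11.7995.
Height of the DWL triangle at q_m is demand(q_m) − SMC(q_m) = MEB(q_m) = 21.1965.
DWL = ½ × 5.6675 × 21.1965 = 60.0656.

DWL = $60.07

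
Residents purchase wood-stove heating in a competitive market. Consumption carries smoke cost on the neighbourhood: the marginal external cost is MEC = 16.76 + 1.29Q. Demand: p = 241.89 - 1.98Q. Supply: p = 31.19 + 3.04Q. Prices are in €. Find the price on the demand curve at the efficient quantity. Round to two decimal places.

Social marginal benefit = demand − MEC = 225.13 - 3.27Q.
Set SMB = MC: 225.13 - 3.27Q = 31.19 + 3.04Q → Q* = 30.7353.
Consumer price on the demand curve at Q*: 241.89 − 1.98×30.7353 = 181.0341.

P = €181.03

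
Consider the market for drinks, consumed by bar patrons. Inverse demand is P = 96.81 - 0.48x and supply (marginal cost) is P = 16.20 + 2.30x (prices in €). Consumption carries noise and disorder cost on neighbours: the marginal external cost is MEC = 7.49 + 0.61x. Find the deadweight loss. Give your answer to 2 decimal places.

DWL = €93.50

Market equilibrium (private): 16.20 + 2.30x = 96.81 - 0.48x → x_m = 28.9964.
Social marginal benefit = demand − MEC = 89.32 - 1.09x.
Set SMB = MC: 89.32 - 1.09x = 16.20 + 2.30x → x* = 21.5693.
Between x* and x_m the wedge MC − SMB runs linearly from 0 to MEC(x_m), so the loss is a triangle.
DWL = ½ × 7.4271 × 25.1778 = 93.4990.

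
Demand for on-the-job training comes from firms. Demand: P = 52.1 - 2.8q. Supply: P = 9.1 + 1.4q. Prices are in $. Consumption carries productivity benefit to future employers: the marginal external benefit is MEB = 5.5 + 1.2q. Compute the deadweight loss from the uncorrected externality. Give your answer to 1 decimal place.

DWL = $52.7

Market equilibrium (private): 9.1 + 1.4q = 52.1 - 2.8q → q_m = 10.2381.
Social marginal benefit = demand + MEB = 57.6 - 1.6q.
Set SMB = MC: 57.6 - 1.6q = 9.1 + 1.4q → q* = 16.1667.
The loss is the area between SMB and MC from q* to q_m; with linear curves that's a triangle of height MEB(q_m).
DWL = ½ × 5.9286 × 17.7857 = 52.7222.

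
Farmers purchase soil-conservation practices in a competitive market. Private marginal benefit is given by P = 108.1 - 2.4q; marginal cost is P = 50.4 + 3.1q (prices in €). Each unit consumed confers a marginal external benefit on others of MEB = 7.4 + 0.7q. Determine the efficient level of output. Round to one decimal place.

q* = 13.6

Social marginal benefit = demand + MEB = 115.5 - 1.7q.
Set SMB = MC: 115.5 - 1.7q = 50.4 + 3.1q → q* = 13.5625.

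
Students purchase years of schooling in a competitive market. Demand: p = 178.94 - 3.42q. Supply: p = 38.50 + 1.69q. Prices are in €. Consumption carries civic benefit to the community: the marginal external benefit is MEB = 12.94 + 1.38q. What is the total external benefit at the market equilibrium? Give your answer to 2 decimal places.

€876.82

Market equilibrium (private): 38.50 + 1.69q = 178.94 - 3.42q → q_m = 27.4834.
Total external benefit = ∫₀^{q_m} (12.94 + 1.38q) dq = 12.94×27.4834 + ½×1.38×27.4834² = 876.8179.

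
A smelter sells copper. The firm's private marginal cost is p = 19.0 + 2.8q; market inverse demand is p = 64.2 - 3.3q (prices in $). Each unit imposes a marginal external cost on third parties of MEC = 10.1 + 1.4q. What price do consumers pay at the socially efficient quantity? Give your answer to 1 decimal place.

P = $48.8

Social marginal cost = private MC + MEC = 29.1 + 4.2q.
Set SMC = demand: 29.1 + 4.2q = 64.2 - 3.3q → q* = 4.6800.
Consumer price on the demand curve at q*: 64.2 − 3.3×4.6800 = 48.7560.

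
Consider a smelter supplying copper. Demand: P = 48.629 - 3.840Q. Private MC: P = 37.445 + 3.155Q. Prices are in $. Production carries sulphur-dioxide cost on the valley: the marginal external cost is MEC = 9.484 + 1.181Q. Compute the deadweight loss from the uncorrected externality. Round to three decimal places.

Market equilibrium (private): 37.445 + 3.155Q = 48.629 - 3.840Q → Q_m = 1.5989.
Social marginal cost = private MC + MEC = 46.929 + 4.336Q.
Set SMC = demand: 46.929 + 4.336Q = 48.629 - 3.840Q → Q* = 0.2079.
The welfare-loss triangle has base |Q_m − Q*| and height MEC(Q_m) (the vertical gap between SMC and demand is zero at Q* and MEC at Q_m).
DWL = ½ × 1.3910 × 11.3722 = 7.9094.

DWL = $7.909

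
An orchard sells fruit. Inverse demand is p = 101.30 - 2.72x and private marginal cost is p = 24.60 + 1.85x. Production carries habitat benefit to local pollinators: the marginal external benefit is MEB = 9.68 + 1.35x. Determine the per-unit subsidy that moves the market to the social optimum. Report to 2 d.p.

subsidy = 45.90 per unit

Social marginal cost = private MC − MEB = 14.92 + 0.50x.
Set SMC = demand: 14.92 + 0.50x = 101.30 - 2.72x → x* = 26.8261.
The Pigouvian subsidy equals MEB at x*: 9.68 + 1.35×26.8261 = 45.8952.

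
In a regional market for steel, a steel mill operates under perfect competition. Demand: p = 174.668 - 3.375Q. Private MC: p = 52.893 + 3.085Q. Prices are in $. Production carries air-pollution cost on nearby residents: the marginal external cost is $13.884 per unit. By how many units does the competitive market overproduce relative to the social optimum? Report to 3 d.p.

Market equilibrium (private): 52.893 + 3.085Q = 174.668 - 3.375Q → Q_m = 18.8506.
Social marginal cost = private MC + MEC = 66.777 + 3.085Q.
Set SMC = demand: 66.777 + 3.085Q = 174.668 - 3.375Q → Q* = 16.7014.
Gap = |18.8506 − 16.7014| = 2.1492.

2.149 units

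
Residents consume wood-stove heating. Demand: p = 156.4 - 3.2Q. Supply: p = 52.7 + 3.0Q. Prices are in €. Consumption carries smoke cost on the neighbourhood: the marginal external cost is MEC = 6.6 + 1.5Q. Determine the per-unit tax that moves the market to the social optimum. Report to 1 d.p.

Social marginal benefit = demand − MEC = 149.8 - 4.7Q.
Set SMB = MC: 149.8 - 4.7Q = 52.7 + 3.0Q → Q* = 12.6104.
The Pigouvian tax equals MEC at Q*: 6.6 + 1.5×12.6104 = 25.5156.

tax = €25.5 per unit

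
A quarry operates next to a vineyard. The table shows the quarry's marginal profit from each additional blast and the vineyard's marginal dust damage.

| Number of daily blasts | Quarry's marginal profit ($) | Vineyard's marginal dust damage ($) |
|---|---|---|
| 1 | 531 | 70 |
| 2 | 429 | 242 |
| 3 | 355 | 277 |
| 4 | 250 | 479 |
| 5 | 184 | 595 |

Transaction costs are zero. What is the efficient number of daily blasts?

3

Bargaining reaches the level where marginal profit last exceeds marginal dust damage.
That holds through level 3 (355 ≥ 277) but not at 4 (250 < 479).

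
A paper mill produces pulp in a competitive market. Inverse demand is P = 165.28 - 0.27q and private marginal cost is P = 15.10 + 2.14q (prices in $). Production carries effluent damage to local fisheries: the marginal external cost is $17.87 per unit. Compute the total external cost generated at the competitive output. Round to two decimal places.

Market equilibrium (private): 15.10 + 2.14q = 165.28 - 0.27q → q_m = 62.3154.
Total external cost = MEC × q_m = 17.87 × 62.3154 = 1113.5762.

$1113.58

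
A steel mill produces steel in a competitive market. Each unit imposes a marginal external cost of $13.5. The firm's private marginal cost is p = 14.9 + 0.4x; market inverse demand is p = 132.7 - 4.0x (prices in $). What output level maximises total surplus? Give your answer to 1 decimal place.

Social marginal cost = private MC + MEC = 28.4 + 0.4x.
Set SMC = demand: 28.4 + 0.4x = 132.7 - 4.0x → x* = 23.7045.

x* = 23.7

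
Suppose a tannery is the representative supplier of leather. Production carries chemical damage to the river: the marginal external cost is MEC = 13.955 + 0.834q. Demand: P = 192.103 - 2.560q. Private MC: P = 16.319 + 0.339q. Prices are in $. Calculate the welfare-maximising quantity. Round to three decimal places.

q* = 43.351

Social marginal cost = private MC + MEC = 30.274 + 1.173q.
Set SMC = demand: 30.274 + 1.173q = 192.103 - 2.560q → q* = 43.3509.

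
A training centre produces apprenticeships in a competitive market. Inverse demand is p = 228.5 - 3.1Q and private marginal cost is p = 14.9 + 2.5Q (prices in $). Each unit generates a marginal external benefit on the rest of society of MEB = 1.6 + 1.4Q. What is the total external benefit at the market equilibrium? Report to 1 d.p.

Market equilibrium (private): 14.9 + 2.5Q = 228.5 - 3.1Q → Q_m = 38.1429.
Total external benefit = ∫₀^{Q_m} (1.6 + 1.4Q) dQ = 1.6×38.1429 + ½×1.4×38.1429² = 1079.4452.

$1079.4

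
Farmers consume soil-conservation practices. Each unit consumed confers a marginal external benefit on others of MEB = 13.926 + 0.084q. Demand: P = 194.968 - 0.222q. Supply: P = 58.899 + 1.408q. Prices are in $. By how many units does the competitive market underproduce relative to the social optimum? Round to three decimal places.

13.543 units

Market equilibrium (private): 58.899 + 1.408q = 194.968 - 0.222q → q_m = 83.4779.
Social marginal benefit = demand + MEB = 208.894 - 0.138q.
Set SMB = MC: 208.894 - 0.138q = 58.899 + 1.408q → q* = 97.0213.
Gap = |83.4779 − 97.0213| = 13.5434.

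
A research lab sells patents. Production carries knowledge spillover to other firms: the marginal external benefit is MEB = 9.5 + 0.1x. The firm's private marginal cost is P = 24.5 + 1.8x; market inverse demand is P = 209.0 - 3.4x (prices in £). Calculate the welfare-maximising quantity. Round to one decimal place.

Social marginal cost = private MC − MEB = 15.0 + 1.7x.
Set SMC = demand: 15.0 + 1.7x = 209.0 - 3.4x → x* = 38.0392.

x* = 38.0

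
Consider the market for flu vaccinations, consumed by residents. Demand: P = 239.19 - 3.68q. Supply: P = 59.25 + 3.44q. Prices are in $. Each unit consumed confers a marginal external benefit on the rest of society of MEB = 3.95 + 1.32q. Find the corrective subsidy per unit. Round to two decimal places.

subsidy = $45.80 per unit

Social marginal benefit = demand + MEB = 243.14 - 2.36q.
Set SMB = MC: 243.14 - 2.36q = 59.25 + 3.44q → q* = 31.7052.
The Pigouvian subsidy equals MEB at q*: 3.95 + 1.32×31.7052 = 45.8009.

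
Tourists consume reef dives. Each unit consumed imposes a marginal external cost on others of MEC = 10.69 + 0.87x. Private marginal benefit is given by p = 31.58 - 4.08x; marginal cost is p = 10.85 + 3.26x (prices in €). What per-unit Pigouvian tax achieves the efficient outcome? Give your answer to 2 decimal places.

Social marginal benefit = demand − MEC = 20.89 - 4.95x.
Set SMB = MC: 20.89 - 4.95x = 10.85 + 3.26x → x* = 1.2229.
The Pigouvian tax equals MEC at x*: 10.69 + 0.87×1.2229 = 11.7539.

tax = €11.75 per unit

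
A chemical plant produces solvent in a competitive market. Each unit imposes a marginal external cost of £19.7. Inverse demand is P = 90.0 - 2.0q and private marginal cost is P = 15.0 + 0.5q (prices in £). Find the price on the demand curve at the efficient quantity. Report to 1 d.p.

P = £45.8

Social marginal cost = private MC + MEC = 34.7 + 0.5q.
Set SMC = demand: 34.7 + 0.5q = 90.0 - 2.0q → q* = 22.1200.
Consumer price on the demand curve at q*: 90.0 − 2.0×22.1200 = 45.7600.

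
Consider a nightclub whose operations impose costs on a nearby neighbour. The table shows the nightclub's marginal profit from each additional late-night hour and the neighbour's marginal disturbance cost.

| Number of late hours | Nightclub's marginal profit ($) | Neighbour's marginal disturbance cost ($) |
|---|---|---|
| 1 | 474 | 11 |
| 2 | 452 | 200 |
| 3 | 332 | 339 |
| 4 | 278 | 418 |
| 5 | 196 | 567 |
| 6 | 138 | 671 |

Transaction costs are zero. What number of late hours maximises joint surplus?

Bargaining reaches the level where marginal profit last exceeds marginal disturbance cost.
That holds through level 2 (452 ≥ 200) but not at 3 (332 < 339).

2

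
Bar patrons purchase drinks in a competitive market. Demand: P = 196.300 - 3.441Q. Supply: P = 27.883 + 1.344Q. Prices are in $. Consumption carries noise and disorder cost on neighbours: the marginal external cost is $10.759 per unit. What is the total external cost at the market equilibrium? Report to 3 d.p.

$378.683

Market equilibrium (private): 27.883 + 1.344Q = 196.300 - 3.441Q → Q_m = 35.1969.
Total external cost = MEC × Q_m = 10.759 × 35.1969 = 378.6834.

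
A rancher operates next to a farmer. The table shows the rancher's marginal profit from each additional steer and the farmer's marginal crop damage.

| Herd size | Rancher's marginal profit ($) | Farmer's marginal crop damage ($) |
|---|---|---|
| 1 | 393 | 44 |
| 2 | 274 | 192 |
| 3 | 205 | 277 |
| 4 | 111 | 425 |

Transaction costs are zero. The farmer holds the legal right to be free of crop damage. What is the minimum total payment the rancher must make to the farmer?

Efficient level: marginal profit ≥ marginal crop damage through level 2, so k* = 2.
With the farmer holding the right, the rancher must at least compensate total damage at k*: 44 + 192 = 236.

$236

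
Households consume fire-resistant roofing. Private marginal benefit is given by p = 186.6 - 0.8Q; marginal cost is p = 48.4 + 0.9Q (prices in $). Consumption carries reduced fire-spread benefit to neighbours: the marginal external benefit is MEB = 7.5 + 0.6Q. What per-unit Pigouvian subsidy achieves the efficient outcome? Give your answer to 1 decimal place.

subsidy = $87.0 per unit

Social marginal benefit = demand + MEB = 194.1 - 0.2Q.
Set SMB = MC: 194.1 - 0.2Q = 48.4 + 0.9Q → Q* = 132.4545.
The Pigouvian subsidy equals MEB at Q*: 7.5 + 0.6×132.4545 = 86.9727.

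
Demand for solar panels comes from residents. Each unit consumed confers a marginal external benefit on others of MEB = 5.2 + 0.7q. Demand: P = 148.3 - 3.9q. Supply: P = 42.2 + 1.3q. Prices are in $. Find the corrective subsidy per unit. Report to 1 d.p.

Social marginal benefit = demand + MEB = 153.5 - 3.2q.
Set SMB = MC: 153.5 - 3.2q = 42.2 + 1.3q → q* = 24.7333.
The Pigouvian subsidy equals MEB at q*: 5.2 + 0.7×24.7333 = 22.5133.

subsidy = $22.5 per unit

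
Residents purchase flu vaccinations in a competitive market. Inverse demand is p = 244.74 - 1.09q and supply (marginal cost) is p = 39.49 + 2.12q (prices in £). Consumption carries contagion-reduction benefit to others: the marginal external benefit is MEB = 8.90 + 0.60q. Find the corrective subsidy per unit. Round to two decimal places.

subsidy = £58.13 per unit

Social marginal benefit = demand + MEB = 253.64 - 0.49q.
Set SMB = MC: 253.64 - 0.49q = 39.49 + 2.12q → q* = 82.0498.
The Pigouvian subsidy equals MEB at q*: 8.90 + 0.60×82.0498 = 58.1299.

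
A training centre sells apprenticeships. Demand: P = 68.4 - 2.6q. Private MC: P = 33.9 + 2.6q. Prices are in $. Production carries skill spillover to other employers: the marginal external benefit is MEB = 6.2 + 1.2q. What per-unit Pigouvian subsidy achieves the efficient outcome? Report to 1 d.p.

subsidy = $18.4 per unit

Social marginal cost = private MC − MEB = 27.7 + 1.4q.
Set SMC = demand: 27.7 + 1.4q = 68.4 - 2.6q → q* = 10.1750.
The Pigouvian subsidy equals MEB at q*: 6.2 + 1.2×10.1750 = 18.4100.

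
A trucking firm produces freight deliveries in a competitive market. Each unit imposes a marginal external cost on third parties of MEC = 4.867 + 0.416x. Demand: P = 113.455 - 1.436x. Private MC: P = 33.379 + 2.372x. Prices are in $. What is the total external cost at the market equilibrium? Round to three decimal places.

Market equilibrium (private): 33.379 + 2.372x = 113.455 - 1.436x → x_m = 21.0284.
Total external cost = ∫₀^{x_m} (4.867 + 0.416x) dx = 4.867×21.0284 + ½×0.416×21.0284² = 194.3215.

$194.321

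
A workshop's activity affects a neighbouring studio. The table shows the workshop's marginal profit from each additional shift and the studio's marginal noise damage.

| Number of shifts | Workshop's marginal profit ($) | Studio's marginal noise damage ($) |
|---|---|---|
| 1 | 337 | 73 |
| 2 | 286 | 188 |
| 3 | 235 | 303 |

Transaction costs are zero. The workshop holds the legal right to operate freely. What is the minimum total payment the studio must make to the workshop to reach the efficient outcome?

Left alone the workshop would choose level 3 (marginal profit stays positive).
Efficient level: k* = 2 (marginal profit ≥ marginal noise damage through 2).
The studio must at least cover the workshop's forgone profit from cutting 3→2: 235 = 235.

$235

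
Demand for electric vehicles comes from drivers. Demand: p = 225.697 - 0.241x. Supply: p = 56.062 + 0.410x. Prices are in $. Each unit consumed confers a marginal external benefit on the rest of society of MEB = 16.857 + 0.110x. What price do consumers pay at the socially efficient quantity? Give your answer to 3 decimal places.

Social marginal benefit = demand + MEB = 242.554 - 0.131x.
Set SMB = MC: 242.554 - 0.131x = 56.062 + 0.410x → x* = 344.7172.
Consumer price on the demand curve at x*: 225.697 − 0.241×344.7172 = 142.6202.

P = $142.620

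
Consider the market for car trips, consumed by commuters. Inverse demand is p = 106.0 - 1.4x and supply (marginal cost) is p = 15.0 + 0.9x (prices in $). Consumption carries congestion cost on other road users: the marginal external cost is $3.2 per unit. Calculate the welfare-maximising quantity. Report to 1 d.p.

x* = 38.2

Social marginal benefit = demand − MEC = 102.8 - 1.4x.
Set SMB = MC: 102.8 - 1.4x = 15.0 + 0.9x → x* = 38.1739.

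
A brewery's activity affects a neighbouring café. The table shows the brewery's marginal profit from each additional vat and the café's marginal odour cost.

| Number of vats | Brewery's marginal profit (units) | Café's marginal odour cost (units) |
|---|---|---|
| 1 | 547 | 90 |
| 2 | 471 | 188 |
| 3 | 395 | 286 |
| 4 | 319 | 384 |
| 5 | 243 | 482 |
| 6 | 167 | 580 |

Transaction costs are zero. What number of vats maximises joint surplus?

Bargaining reaches the level where marginal profit last exceeds marginal odour cost.
That holds through level 3 (395 ≥ 286) but not at 4 (319 < 384).

3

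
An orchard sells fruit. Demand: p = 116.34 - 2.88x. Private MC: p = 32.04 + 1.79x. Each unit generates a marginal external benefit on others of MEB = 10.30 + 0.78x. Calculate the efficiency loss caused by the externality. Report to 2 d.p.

DWL = 76.40

Market equilibrium (private): 32.04 + 1.79x = 116.34 - 2.88x → x_m = 18.0514.
Social marginal cost = private MC − MEB = 21.74 + 1.01x.
Set SMC = demand: 21.74 + 1.01x = 116.34 - 2.88x → x* = 24.3188.
The loss is the area between SMC and demand from x* to x_m; with linear curves that's a triangle of height MEB(x_m).
DWL = ½ × 6.2674 × 24.3801 = 76.3999.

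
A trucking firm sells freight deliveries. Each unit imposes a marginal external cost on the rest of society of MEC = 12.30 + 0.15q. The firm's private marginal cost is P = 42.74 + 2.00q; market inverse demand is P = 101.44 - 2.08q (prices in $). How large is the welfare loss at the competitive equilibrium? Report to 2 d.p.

Market equilibrium (private): 42.74 + 2.00q = 101.44 - 2.08q → q_m = 14.3873.
Social marginal cost = private MC + MEC = 55.04 + 2.15q.
Set SMC = demand: 55.04 + 2.15q = 101.44 - 2.08q → q* = 10.9693.
Height of the DWL triangle at q_m is SMC(q_m) − demand(q_m) = MEC(q_m) = 14.4581.
DWL = ½ × 3.4180 × 14.4581 = 24.7089.

DWL = $24.71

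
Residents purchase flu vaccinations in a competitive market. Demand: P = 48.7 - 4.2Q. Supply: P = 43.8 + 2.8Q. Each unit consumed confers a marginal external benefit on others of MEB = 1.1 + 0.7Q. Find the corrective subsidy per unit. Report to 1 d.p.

subsidy = 1.8 per unit

Social marginal benefit = demand + MEB = 49.8 - 3.5Q.
Set SMB = MC: 49.8 - 3.5Q = 43.8 + 2.8Q → Q* = 0.9524.
The Pigouvian subsidy equals MEB at Q*: 1.1 + 0.7×0.9524 = 1.7667.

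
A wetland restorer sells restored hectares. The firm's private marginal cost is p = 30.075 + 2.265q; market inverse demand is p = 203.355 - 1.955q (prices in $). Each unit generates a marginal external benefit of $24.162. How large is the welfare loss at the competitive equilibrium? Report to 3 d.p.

DWL = $69.171

Market equilibrium (private): 30.075 + 2.265q = 203.355 - 1.955q → q_m = 41.0616.
Social marginal cost = private MC − MEB = 5.913 + 2.265q.
Set SMC = demand: 5.913 + 2.265q = 203.355 - 1.955q → q* = 46.7872.
Between q* and q_m the wedge demand − SMC runs linearly from 0 to MEB(q_m), so the loss is a triangle.
DWL = ½ × 5.7256 × 24.1620 = 69.1710.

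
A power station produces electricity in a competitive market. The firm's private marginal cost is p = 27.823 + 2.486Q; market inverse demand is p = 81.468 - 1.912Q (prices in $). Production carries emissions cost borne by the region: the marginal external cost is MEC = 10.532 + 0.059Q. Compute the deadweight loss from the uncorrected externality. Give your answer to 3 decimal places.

DWL = $14.202

Market equilibrium (private): 27.823 + 2.486Q = 81.468 - 1.912Q → Q_m = 12.1976.
Social marginal cost = private MC + MEC = 38.355 + 2.545Q.
Set SMC = demand: 38.355 + 2.545Q = 81.468 - 1.912Q → Q* = 9.6731.
The loss is the area between SMC and demand from Q* to Q_m; with linear curves that's a triangle of height MEC(Q_m).
DWL = ½ × 2.5245 × 11.2517 = 14.2025.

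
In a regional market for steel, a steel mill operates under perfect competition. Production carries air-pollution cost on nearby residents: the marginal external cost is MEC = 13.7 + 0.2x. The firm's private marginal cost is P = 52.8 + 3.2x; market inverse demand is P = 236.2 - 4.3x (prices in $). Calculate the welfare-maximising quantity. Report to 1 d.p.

Social marginal cost = private MC + MEC = 66.5 + 3.4x.
Set SMC = demand: 66.5 + 3.4x = 236.2 - 4.3x → x* = 22.0390.

x* = 22.0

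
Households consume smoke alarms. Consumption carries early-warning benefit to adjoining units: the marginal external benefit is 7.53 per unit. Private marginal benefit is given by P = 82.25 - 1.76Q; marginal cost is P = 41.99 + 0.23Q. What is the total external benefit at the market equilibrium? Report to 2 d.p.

152.34

Market equilibrium (private): 41.99 + 0.23Q = 82.25 - 1.76Q → Q_m = 20.2312.
Total external benefit = MEB × Q_m = 7.53 × 20.2312 = 152.3409.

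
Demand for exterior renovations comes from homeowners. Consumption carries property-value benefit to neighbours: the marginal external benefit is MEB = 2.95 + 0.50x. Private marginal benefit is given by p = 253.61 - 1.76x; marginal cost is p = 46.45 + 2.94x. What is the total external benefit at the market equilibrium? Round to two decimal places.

Market equilibrium (private): 46.45 + 2.94x = 253.61 - 1.76x → x_m = 44.0766.
Total external benefit = ∫₀^{x_m} (2.95 + 0.50x) dx = 2.95×44.0766 + ½×0.50×44.0766² = 615.7126.

615.71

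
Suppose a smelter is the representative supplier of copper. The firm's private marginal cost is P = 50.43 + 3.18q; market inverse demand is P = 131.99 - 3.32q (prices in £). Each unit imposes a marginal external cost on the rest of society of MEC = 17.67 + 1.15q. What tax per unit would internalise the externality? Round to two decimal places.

tax = £27.27 per unit

Social marginal cost = private MC + MEC = 68.10 + 4.33q.
Set SMC = demand: 68.10 + 4.33q = 131.99 - 3.32q → q* = 8.3516.
The Pigouvian tax equals MEC at q*: 17.67 + 1.15×8.3516 = 27.2743.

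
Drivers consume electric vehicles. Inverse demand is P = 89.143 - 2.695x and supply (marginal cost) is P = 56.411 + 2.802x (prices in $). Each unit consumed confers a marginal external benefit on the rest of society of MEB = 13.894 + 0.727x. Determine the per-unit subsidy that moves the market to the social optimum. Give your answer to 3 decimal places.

subsidy = $21.000 per unit

Social marginal benefit = demand + MEB = 103.037 - 1.968x.
Set SMB = MC: 103.037 - 1.968x = 56.411 + 2.802x → x* = 9.7748.
The Pigouvian subsidy equals MEB at x*: 13.894 + 0.727×9.7748 = 21.0003.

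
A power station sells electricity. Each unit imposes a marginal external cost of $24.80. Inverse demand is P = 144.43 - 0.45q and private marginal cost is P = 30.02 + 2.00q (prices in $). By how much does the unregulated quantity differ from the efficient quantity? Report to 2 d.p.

10.12 units

Market equilibrium (private): 30.02 + 2.00q = 144.43 - 0.45q → q_m = 46.6980.
Social marginal cost = private MC + MEC = 54.82 + 2.00q.
Set SMC = demand: 54.82 + 2.00q = 144.43 - 0.45q → q* = 36.5755.
Gap = |46.6980 − 36.5755| = 10.1225.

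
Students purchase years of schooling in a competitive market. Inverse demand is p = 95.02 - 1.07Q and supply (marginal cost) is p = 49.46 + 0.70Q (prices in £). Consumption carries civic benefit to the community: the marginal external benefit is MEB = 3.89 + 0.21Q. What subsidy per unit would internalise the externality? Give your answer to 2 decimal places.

Social marginal benefit = demand + MEB = 98.91 - 0.86Q.
Set SMB = MC: 98.91 - 0.86Q = 49.46 + 0.70Q → Q* = 31.6987.
The Pigouvian subsidy equals MEB at Q*: 3.89 + 0.21×31.6987 = 10.5467.

subsidy = £10.55 per unit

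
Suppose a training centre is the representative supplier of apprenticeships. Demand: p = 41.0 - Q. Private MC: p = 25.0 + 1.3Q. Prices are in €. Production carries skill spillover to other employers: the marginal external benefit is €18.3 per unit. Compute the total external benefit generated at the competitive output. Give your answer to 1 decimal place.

€127.3

Market equilibrium (private): 25.0 + 1.3Q = 41.0 - Q → Q_m = 6.9565.
Total external benefit = MEB × Q_m = 18.3 × 6.9565 = 127.3040.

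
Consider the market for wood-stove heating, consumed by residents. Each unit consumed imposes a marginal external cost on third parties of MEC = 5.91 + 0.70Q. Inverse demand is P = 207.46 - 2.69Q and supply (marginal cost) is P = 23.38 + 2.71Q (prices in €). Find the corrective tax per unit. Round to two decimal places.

Social marginal benefit = demand − MEC = 201.55 - 3.39Q.
Set SMB = MC: 201.55 - 3.39Q = 23.38 + 2.71Q → Q* = 29.2082.
The Pigouvian tax equals MEC at Q*: 5.91 + 0.70×29.2082 = 26.3557.

tax = €26.36 per unit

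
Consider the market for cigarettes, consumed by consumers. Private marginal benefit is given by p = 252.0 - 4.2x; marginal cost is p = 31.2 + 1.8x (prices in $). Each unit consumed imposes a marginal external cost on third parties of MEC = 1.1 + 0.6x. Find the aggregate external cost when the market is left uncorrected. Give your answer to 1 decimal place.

Market equilibrium (private): 31.2 + 1.8x = 252.0 - 4.2x → x_m = 36.8000.
Total external cost = ∫₀^{x_m} (1.1 + 0.6x) dx = 1.1×36.8000 + ½×0.6×36.8000² = 446.7520.

$446.8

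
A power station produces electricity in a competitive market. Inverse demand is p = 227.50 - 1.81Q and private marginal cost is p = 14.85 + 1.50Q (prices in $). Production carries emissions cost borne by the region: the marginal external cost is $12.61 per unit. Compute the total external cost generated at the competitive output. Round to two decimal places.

$810.13

Market equilibrium (private): 14.85 + 1.50Q = 227.50 - 1.81Q → Q_m = 64.2447.
Total external cost = MEC × Q_m = 12.61 × 64.2447 = 810.1257.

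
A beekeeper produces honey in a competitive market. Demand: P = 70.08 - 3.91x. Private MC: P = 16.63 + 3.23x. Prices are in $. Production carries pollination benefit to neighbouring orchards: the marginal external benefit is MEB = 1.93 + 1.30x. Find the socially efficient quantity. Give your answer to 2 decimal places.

Social marginal cost = private MC − MEB = 14.70 + 1.93x.
Set SMC = demand: 14.70 + 1.93x = 70.08 - 3.91x → x* = 9.4829.

x* = 9.48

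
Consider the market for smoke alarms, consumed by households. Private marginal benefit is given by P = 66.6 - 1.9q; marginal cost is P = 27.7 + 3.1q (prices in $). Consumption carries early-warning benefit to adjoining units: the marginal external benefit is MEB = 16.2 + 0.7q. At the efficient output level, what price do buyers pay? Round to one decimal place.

P = $42.3

Social marginal benefit = demand + MEB = 82.8 - 1.2q.
Set SMB = MC: 82.8 - 1.2q = 27.7 + 3.1q → q* = 12.8140.
Consumer price on the demand curve at q*: 66.6 − 1.9×12.8140 = 42.2534.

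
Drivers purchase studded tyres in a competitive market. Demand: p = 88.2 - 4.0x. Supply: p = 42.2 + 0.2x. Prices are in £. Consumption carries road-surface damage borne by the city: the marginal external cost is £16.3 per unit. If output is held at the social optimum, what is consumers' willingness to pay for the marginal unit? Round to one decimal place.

P = £59.9

Social marginal benefit = demand − MEC = 71.9 - 4.0x.
Set SMB = MC: 71.9 - 4.0x = 42.2 + 0.2x → x* = 7.0714.
Consumer price on the demand curve at x*: 88.2 − 4.0×7.0714 = 59.9144.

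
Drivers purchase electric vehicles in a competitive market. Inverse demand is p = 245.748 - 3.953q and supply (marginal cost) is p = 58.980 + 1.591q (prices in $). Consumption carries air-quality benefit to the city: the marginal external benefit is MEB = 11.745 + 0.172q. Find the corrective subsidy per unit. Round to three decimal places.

Social marginal benefit = demand + MEB = 257.493 - 3.781q.
Set SMB = MC: 257.493 - 3.781q = 58.980 + 1.591q → q* = 36.9533.
The Pigouvian subsidy equals MEB at q*: 11.745 + 0.172×36.9533 = 18.1010.

subsidy = $18.101 per unit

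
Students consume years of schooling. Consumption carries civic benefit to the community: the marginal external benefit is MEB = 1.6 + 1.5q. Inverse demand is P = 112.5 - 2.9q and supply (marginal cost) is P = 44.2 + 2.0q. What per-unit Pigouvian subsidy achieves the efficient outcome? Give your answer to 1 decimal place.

subsidy = 32.4 per unit

Social marginal benefit = demand + MEB = 114.1 - 1.4q.
Set SMB = MC: 114.1 - 1.4q = 44.2 + 2.0q → q* = 20.5588.
The Pigouvian subsidy equals MEB at q*: 1.6 + 1.5×20.5588 = 32.4382.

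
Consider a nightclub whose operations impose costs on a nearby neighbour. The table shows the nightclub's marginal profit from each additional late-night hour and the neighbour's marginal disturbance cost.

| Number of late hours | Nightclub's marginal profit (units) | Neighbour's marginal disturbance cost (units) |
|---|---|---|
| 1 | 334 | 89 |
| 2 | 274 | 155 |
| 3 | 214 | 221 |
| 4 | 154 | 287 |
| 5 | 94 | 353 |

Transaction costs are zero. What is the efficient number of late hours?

2

Bargaining reaches the level where marginal profit last exceeds marginal disturbance cost.
That holds through level 2 (274 ≥ 155) but not at 3 (214 < 221).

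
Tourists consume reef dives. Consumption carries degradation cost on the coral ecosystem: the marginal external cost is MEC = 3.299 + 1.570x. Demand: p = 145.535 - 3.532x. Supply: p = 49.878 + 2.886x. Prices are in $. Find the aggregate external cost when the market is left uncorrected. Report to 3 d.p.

$223.553

Market equilibrium (private): 49.878 + 2.886x = 145.535 - 3.532x → x_m = 14.9045.
Total external cost = ∫₀^{x_m} (3.299 + 1.570x) dx = 3.299×14.9045 + ½×1.570×14.9045² = 223.5531.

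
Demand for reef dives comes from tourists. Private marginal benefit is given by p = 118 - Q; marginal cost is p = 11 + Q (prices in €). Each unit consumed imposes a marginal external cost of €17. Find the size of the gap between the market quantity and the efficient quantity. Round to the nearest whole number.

Market equilibrium (private): 11 + Q = 118 - Q → Q_m = 53.5000.
Social marginal benefit = demand − MEC = 101 - Q.
Set SMB = MC: 101 - Q = 11 + Q → Q* = 45.0000.
Gap = |53.5000 − 45.0000| = 8.5000.

9 units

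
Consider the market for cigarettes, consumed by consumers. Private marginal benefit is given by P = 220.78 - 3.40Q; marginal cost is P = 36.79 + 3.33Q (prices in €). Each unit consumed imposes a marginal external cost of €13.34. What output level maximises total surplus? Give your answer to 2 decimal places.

Social marginal benefit = demand − MEC = 207.44 - 3.40Q.
Set SMB = MC: 207.44 - 3.40Q = 36.79 + 3.33Q → Q* = 25.3566.

Q* = 25.36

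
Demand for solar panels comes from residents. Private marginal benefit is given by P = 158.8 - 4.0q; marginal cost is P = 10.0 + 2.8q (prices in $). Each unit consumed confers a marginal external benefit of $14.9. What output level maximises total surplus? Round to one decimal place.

Social marginal benefit = demand + MEB = 173.7 - 4.0q.
Set SMB = MC: 173.7 - 4.0q = 10.0 + 2.8q → q* = 24.0735.

q* = 24.1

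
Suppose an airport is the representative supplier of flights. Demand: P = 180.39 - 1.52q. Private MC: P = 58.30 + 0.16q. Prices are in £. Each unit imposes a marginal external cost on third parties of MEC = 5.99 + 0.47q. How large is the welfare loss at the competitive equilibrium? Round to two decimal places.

Market equilibrium (private): 58.30 + 0.16q = 180.39 - 1.52q → q_m = 72.6726.
Social marginal cost = private MC + MEC = 64.29 + 0.63q.
Set SMC = demand: 64.29 + 0.63q = 180.39 - 1.52q → q* = 54.0000.
Height of the DWL triangle at q_m is SMC(q_m) − demand(q_m) = MEC(q_m) = 40.1461.
DWL = ½ × 18.6726 × 40.1461 = 374.8160.

DWL = £374.82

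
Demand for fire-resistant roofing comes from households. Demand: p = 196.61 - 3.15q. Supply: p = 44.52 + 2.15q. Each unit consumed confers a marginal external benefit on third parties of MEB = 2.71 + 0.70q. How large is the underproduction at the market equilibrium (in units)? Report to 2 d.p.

Market equilibrium (private): 44.52 + 2.15q = 196.61 - 3.15q → q_m = 28.6962.
Social marginal benefit = demand + MEB = 199.32 - 2.45q.
Set SMB = MC: 199.32 - 2.45q = 44.52 + 2.15q → q* = 33.6522.
Gap = |28.6962 − 33.6522| = 4.9560.

4.96 units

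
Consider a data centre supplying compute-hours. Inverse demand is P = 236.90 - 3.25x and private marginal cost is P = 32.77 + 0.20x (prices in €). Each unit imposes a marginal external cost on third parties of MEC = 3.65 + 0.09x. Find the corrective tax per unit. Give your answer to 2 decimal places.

tax = €8.75 per unit

Social marginal cost = private MC + MEC = 36.42 + 0.29x.
Set SMC = demand: 36.42 + 0.29x = 236.90 - 3.25x → x* = 56.6328.
The Pigouvian tax equals MEC at x*: 3.65 + 0.09×56.6328 = 8.7470.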